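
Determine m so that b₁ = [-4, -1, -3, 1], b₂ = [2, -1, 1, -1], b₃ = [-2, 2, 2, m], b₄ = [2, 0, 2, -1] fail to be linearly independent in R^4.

m = 0

Dependence holds iff the 4×4 matrix [b₁ b₂ b₃ b₄] is singular.
Expanding, det = -4*m.
Solving -4*m = 0 yields m = 0.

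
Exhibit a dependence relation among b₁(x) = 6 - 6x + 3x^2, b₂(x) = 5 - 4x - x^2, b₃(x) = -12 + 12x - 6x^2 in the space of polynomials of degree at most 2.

Write each element as a vector in ℝ³ using {1, x, x^2}.
Solve the homogeneous system with b₁, b₂, b₃ as columns by row-reducing the coefficient matrix.
The free variable yields coefficients (2, 0, 1) (any nonzero multiple also works).

2b₁ + b₃ = 0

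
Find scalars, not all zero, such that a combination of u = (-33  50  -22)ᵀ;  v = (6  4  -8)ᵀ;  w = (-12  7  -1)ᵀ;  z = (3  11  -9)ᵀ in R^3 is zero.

u + v - 3w - 3z = 0

Row-reduce the matrix with u, v, w, z as columns; the null space gives the coefficients.
A generator of the null space is (1, 1, -3, -3).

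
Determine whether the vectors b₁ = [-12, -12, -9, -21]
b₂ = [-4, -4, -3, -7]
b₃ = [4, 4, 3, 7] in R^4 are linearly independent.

linearly dependent

One vector is a scalar multiple of another, so the set is dependent.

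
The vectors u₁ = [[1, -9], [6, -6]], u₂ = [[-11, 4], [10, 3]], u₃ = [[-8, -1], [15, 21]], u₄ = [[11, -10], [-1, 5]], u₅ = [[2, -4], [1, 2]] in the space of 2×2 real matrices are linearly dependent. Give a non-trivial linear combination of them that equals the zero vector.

u₁ - 2u₂ + u₃ - u₄ - 2u₅ = 0

Write each element as a vector in ℝ⁴ using {E₁₁, E₁₂, E₂₁, E₂₂}.
Write the vectors as columns of a matrix and find a nonzero vector in its null space.
The free variable yields coefficients (1, -2, 1, -1, -2) (any nonzero multiple also works).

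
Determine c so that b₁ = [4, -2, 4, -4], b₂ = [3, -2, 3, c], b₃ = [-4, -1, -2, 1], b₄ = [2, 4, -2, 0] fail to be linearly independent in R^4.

Place the vectors as rows of a 4×4 matrix; dependence ⇔ determinant zero.
Expanding, det = 8*c + 40.
Setting this to zero gives c = -5.

c = -5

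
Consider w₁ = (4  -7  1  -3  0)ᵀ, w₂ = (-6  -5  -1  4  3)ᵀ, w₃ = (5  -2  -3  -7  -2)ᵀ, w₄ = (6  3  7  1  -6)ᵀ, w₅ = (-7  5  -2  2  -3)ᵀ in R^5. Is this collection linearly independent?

Place the vectors as rows of a 5×5 matrix and reduce to echelon form.
The reduction yields 5 nonzero rows, so the rank is 5.
Since rank = 5 (the number of vectors), the set is linearly independent.

linearly independent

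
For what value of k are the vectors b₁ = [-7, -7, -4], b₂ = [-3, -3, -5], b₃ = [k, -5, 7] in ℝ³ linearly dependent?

k = -5

Place the vectors as rows of a 3×3 matrix; dependence ⇔ determinant zero.
The determinant works out to 23*k + 115.
Setting this to zero gives k = -5.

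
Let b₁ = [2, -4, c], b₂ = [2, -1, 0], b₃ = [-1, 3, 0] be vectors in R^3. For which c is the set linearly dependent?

c = 0

The set is linearly dependent precisely when det[b₁; b₂; b₃] = 0.
Cofactor expansion gives det = 5*c.
This vanishes exactly when c = 0.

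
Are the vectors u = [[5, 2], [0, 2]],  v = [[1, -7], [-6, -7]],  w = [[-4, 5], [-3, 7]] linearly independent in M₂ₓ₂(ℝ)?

linearly independent

Write each element as a coordinate vector in ℝ⁴ using {E₁₁, E₁₂, E₂₁, E₂₂}.
Row-reduce the matrix whose columns are u, v, w.
The reduction yields 3 nonzero rows, so the rank is 3.
Since rank = 3 (the number of vectors), the set is linearly independent.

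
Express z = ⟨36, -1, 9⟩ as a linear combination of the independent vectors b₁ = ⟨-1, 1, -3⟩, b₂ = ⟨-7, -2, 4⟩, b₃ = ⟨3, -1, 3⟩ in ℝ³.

Write z = α₁b₁ + … + α₃b₃ and equate components.
Row-reducing the augmented matrix gives the unique coefficients (α₁, α₂, α₃) = (-3, -3, 4).

z = -3b₁ - 3b₂ + 4b₃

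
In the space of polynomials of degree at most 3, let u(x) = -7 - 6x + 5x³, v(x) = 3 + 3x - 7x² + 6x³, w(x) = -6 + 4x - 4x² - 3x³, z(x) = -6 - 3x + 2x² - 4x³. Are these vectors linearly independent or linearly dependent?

Write each element as a coordinate vector in ℝ⁴ using {1, x, …, x³}.
Form the 4×4 matrix with these as columns; its determinant is 1273.
A nonzero determinant means the columns are linearly independent.

linearly independent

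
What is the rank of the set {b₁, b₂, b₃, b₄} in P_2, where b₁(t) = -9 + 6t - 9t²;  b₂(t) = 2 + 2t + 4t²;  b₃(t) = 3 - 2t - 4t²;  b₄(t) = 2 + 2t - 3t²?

Pass to coordinate vectors with respect to the basis {1, t, t²}.
Row-reduce the 4×3 matrix with these as rows.
Exactly 3 pivots survive; hence the rank is 3.
(With 4 elements in a 3-dimensional space the rank is at most 3.)

3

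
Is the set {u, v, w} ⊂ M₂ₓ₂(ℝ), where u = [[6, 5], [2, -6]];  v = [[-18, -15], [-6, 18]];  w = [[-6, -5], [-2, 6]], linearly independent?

Write each element as a coordinate vector in ℝ⁴ using {E₁₁, E₁₂, E₂₁, E₂₂}.
Place the vectors as rows of a 3×4 matrix and reduce to echelon form.
The reduction yields 1 nonzero row, so the rank is 1.
Since rank 1 < 3, the set is linearly dependent.

linearly dependent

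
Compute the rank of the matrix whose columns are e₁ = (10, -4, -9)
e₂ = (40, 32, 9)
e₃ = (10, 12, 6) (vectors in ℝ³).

2

Apply Gaussian elimination to the matrix whose rows are e₁, e₂, e₃.
The echelon form has 2 nonzero rows, so the rank is 2.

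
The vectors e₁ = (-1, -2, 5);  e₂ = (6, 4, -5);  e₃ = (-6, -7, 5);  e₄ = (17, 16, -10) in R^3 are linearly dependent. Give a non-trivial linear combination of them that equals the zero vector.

Write the vectors as columns of a matrix and find a nonzero vector in its null space.
A generator of the null space is (1, 1, -2, -1).

e₁ + e₂ - 2e₃ - e₄ = 0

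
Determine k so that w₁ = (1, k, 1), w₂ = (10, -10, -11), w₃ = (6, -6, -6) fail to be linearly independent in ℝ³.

The set is linearly dependent precisely when det[w₁; w₂; w₃] = 0.
The determinant works out to -6*k - 6.
Setting this to zero gives k = -1.

k = -1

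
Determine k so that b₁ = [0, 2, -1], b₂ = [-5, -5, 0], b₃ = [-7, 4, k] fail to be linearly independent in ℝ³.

k = -11/2

The vectors are dependent exactly when the determinant of the matrix with rows b₁, b₂, b₃ vanishes.
Cofactor expansion gives det = 10*k + 55.
This vanishes exactly when k = -11/2.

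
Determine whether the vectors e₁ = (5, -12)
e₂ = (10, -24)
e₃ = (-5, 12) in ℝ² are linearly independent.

linearly dependent

There are 3 vectors in a 2-dimensional space, so they cannot be linearly independent.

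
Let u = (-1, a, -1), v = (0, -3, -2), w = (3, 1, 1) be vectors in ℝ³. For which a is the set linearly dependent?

a = -4/3

The vectors are dependent exactly when the determinant of the matrix with rows u, v, w vanishes.
Cofactor expansion gives det = -6*a - 8.
Setting this to zero gives a = -4/3.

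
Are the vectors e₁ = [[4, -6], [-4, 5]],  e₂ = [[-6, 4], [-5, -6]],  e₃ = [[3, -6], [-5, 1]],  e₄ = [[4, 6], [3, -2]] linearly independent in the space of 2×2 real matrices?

linearly independent

Write each element as a coordinate vector in ℝ⁴ using {E₁₁, E₁₂, E₂₁, E₂₂}.
Form the 4×4 matrix with these as columns; its determinant is 1330.
A nonzero determinant means the columns are linearly independent.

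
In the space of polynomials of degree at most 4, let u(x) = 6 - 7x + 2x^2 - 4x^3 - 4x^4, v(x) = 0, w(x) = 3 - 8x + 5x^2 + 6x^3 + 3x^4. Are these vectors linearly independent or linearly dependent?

linearly dependent

Take coordinates with respect to the standard basis {1, x, …, x^4}.
One of the vectors is the zero vector, so the set is linearly dependent.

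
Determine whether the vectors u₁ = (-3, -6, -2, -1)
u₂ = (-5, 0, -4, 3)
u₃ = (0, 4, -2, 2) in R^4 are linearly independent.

linearly independent

Row-reduce the matrix whose columns are u₁, u₂, u₃.
The reduction yields 3 nonzero rows, so the rank is 3.
Since rank = 3 (the number of vectors), the set is linearly independent.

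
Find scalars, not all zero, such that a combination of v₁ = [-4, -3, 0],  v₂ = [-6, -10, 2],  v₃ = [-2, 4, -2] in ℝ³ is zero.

Solve the homogeneous system with v₁, v₂, v₃ as columns by row-reducing the coefficient matrix.
A generator of the null space is (2, -1, -1).

2v₁ - v₂ - v₃ = 0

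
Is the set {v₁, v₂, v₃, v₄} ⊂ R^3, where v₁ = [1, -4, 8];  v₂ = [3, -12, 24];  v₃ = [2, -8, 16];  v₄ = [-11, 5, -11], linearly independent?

linearly dependent

There are 4 vectors in a 3-dimensional space, so they cannot be linearly independent.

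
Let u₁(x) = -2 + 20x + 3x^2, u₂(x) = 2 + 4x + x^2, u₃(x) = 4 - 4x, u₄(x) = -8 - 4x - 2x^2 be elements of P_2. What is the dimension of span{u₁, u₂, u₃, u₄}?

dim = 2

Represent each element by its coordinate vector in ℝ³.
Apply Gaussian elimination to the matrix whose rows are u₁, u₂, u₃, u₄.
Reduction leaves 2 leading entries, giving rank 2.
(With 4 elements in a 3-dimensional space the rank is at most 3.)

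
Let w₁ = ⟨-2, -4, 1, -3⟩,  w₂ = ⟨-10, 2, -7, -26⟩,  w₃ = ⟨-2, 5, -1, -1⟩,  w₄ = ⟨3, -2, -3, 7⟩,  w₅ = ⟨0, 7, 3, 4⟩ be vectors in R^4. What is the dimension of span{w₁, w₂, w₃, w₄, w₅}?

Form the matrix with w₁, w₂, w₃, w₄, w₅ as columns and reduce.
Exactly 4 pivots survive; hence the rank is 4.
(With 5 elements in a 4-dimensional space the rank is at most 4.)

4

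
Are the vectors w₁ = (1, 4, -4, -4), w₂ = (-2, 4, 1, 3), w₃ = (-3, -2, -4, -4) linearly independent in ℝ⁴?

Place the vectors as rows of a 3×4 matrix and reduce to echelon form.
The reduction yields 3 nonzero rows, so the rank is 3.
Since rank = 3 (the number of vectors), the set is linearly independent.

linearly independent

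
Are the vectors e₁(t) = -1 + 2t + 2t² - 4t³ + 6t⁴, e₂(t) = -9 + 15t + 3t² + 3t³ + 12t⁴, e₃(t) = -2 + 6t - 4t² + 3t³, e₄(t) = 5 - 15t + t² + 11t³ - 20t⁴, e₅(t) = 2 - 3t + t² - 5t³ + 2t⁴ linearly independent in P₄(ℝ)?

Write each element as a coordinate vector in ℝ⁵ using {1, t, …, t⁴}.
Form the 5×5 matrix with these as columns; its determinant is 0.
A zero determinant means the columns are linearly dependent.
Indeed 12e₁ - e₂ + 6e₃ + 3e₄ = 0.

linearly dependent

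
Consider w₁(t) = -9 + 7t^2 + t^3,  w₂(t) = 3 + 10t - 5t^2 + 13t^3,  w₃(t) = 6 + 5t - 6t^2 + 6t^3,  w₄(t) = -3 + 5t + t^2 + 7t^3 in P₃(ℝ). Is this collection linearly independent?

linearly dependent

Take coordinates with respect to the standard basis {1, t, …, t^3}.
Form the 4×4 matrix with these as columns; its determinant is 0.
A zero determinant means the columns are linearly dependent.
Indeed w₁ - w₂ + 2w₃ = 0.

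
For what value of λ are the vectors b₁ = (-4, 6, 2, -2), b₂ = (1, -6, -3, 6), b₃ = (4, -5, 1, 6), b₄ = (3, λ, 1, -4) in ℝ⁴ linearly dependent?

λ = 0

The set is linearly dependent precisely when det[b₁; b₂; b₃; b₄] = 0.
Expanding, det = 106*λ.
Setting this to zero gives λ = 0.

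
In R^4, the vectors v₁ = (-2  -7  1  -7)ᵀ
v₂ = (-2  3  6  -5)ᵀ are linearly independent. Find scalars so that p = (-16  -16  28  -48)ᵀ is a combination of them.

p = 4v₁ + 4v₂

Set up the augmented matrix [v₁ | v₂ | p] and row-reduce.
The system has the unique solution (c₁, c₂) = (4, 4).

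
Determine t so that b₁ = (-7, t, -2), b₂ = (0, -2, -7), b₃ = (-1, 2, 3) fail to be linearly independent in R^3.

The set is linearly dependent precisely when det[b₁; b₂; b₃] = 0.
Expanding, det = 7*t - 52.
Setting this to zero gives t = 52/7.

t = 52/7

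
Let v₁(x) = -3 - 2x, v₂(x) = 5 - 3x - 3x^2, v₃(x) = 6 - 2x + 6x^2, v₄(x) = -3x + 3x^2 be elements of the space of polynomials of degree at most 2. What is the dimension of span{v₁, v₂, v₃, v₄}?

dim = 3

Pass to coordinate vectors with respect to the basis {1, x, x^2}.
Put the 3×4 matrix [v₁|v₂|v₃|v₄] into echelon form.
Reduction leaves 3 leading entries, giving rank 3.
(With 4 elements in a 3-dimensional space the rank is at most 3.)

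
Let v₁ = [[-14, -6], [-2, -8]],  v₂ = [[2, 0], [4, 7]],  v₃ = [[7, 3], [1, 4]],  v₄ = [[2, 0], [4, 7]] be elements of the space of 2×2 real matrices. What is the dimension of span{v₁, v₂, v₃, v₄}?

dim = 2

Use coordinates relative to {E₁₁, E₁₂, E₂₁, E₂₂}.
Row-reduce the 4×4 matrix with these as rows.
Reduction leaves 2 leading entries, giving rank 2.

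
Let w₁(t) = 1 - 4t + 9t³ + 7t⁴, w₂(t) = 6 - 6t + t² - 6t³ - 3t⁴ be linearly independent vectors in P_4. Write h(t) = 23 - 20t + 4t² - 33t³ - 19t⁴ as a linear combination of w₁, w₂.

Work in coordinates with respect to the standard basis {1, t, …, t⁴}.
Since w₁, w₂ are independent, the coefficients expressing h are uniquely determined by a linear system.
Back-substitution yields (c₁, c₂) = (-1, 4).

h = -w₁ + 4w₂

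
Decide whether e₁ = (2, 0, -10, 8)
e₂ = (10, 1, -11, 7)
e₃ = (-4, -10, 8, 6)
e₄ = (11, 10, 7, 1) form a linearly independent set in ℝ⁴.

Place the vectors as rows of a 4×4 matrix and reduce to echelon form.
The reduction yields 4 nonzero rows, so the rank is 4.
Since rank = 4 (the number of vectors), the set is linearly independent.

linearly independent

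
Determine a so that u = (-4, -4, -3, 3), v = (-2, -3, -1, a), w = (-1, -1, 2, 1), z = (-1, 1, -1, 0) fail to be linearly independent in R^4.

The vectors are dependent exactly when the determinant of the matrix with rows u, v, w, z vanishes.
Expanding, det = 22*a - 42.
Solving 22*a - 42 = 0 yields a = 21/11.

a = 21/11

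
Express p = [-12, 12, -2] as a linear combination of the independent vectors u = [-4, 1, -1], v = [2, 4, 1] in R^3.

p = 4u + 2v

Set up the augmented matrix [u | v | p] and row-reduce.
Back-substitution yields (a₁, a₂) = (4, 2).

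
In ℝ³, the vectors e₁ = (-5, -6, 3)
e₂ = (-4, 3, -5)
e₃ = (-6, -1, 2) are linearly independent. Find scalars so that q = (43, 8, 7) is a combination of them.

q = -3e₁ - 4e₂ - 2e₃

Since e₁, e₂, e₃ are independent, the coefficients expressing q are uniquely determined by a linear system.
Back-substitution yields (α₁, α₂, α₃) = (-3, -4, -2).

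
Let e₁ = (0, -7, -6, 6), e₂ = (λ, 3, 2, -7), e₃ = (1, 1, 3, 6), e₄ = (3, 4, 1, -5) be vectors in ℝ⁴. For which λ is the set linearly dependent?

λ = -2

The set is linearly dependent precisely when det[e₁; e₂; e₃; e₄] = 0.
The determinant works out to 93*λ + 186.
This vanishes exactly when λ = -2.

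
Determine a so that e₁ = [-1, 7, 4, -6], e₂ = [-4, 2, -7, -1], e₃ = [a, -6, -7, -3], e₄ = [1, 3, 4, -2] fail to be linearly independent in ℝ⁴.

a = -5

The set is linearly dependent precisely when det[e₁; e₂; e₃; e₄] = 0.
Expanding, det = -44*a - 220.
Setting this to zero gives a = -5.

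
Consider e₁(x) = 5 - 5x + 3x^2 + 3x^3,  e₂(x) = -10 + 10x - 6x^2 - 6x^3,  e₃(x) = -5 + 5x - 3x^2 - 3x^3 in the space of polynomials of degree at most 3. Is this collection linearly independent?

linearly dependent

Write each element as a coordinate vector in ℝ⁴ using {1, x, …, x^3}.
Place the vectors as rows of a 3×4 matrix and reduce to echelon form.
The reduction yields 1 nonzero row, so the rank is 1.
Since rank 1 < 3, the set is linearly dependent.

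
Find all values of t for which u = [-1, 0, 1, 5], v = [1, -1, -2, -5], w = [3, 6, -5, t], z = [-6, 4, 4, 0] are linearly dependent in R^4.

t = -55

Dependence holds iff the 4×4 matrix [u v w z] is singular.
Expanding, det = 6*t + 330.
Setting this to zero gives t = -55.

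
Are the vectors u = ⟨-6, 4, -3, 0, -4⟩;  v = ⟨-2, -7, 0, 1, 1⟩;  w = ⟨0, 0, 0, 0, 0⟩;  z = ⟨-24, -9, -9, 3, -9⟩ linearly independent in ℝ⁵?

One of the vectors is the zero vector, so the set is linearly dependent.

linearly dependent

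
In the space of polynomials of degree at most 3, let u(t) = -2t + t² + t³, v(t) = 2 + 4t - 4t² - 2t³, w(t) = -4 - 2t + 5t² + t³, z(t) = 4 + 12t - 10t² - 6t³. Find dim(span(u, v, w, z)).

Pass to coordinate vectors with respect to the basis {1, t, …, t³}.
Form the matrix with u, v, w, z as columns and reduce.
The echelon form has 2 nonzero rows, so the rank is 2.

2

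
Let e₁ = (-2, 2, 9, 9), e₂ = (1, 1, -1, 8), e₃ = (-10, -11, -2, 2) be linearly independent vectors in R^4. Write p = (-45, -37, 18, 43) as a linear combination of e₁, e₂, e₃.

p = 3e₁ + e₂ + 4e₃

Write p = c₁e₁ + … + c₃e₃ and equate components.
The system has the unique solution (c₁, c₂, c₃) = (3, 1, 4).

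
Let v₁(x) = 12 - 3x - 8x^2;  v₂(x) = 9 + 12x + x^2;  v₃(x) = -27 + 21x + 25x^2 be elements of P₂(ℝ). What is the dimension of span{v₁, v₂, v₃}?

Represent each element by its coordinate vector in ℝ³.
Apply Gaussian elimination to the matrix whose rows are v₁, v₂, v₃.
Reduction leaves 2 leading entries, giving rank 2.

dim = 2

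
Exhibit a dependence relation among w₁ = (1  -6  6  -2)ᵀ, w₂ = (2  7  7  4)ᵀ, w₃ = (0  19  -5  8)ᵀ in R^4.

2w₁ - w₂ + w₃ = 0

Solve the homogeneous system with w₁, w₂, w₃ as columns by row-reducing the coefficient matrix.
One solution (up to scaling) is (2, -1, 1).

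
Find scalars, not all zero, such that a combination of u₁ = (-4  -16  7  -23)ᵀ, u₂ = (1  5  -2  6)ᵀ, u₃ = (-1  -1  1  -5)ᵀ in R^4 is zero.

Solve the homogeneous system with u₁, u₂, u₃ as columns by row-reducing the coefficient matrix.
One solution (up to scaling) is (1, 3, -1).

u₁ + 3u₂ - u₃ = 0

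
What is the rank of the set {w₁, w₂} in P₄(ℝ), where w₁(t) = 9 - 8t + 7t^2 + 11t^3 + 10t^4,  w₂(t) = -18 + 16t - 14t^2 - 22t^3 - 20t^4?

rank 1

Use coordinates relative to {1, t, …, t^4}.
Row-reduce the 2×5 matrix with these as rows.
Reduction leaves 1 leading entry, giving rank 1.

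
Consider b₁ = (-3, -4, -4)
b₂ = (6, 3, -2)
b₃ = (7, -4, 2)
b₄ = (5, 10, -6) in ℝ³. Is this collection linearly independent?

linearly dependent

There are 4 vectors in a 3-dimensional space, so they cannot be linearly independent.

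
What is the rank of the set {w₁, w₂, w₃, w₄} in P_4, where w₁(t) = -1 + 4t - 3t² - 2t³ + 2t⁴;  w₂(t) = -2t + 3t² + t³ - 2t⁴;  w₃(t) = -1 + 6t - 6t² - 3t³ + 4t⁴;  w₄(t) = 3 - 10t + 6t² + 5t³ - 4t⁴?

Represent each element by its coordinate vector in ℝ⁵.
Row-reduce the 4×5 matrix with these as rows.
There are 2 pivot columns, so rank = 2.

2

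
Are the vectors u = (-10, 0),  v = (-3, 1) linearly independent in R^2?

linearly independent

The matrix [u|v] has determinant -10.
A nonzero determinant means the columns are linearly independent.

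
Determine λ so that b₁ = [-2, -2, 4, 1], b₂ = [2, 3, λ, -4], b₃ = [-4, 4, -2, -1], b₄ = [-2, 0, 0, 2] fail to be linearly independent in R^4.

Place the vectors as rows of a 4×4 matrix; dependence ⇔ determinant zero.
Expanding, det = 28*λ + 84.
Setting this to zero gives λ = -3.

λ = -3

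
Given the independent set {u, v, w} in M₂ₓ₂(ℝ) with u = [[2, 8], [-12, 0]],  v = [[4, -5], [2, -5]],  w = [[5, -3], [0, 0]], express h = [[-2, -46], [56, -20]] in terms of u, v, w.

h = -4u + 4v - 2w

Work in coordinates with respect to the standard basis {E₁₁, E₁₂, E₂₁, E₂₂}.
Write h = a₁u + … + a₃w and equate components.
Row-reducing the augmented matrix gives the unique coefficients (a₁, a₂, a₃) = (-4, 4, -2).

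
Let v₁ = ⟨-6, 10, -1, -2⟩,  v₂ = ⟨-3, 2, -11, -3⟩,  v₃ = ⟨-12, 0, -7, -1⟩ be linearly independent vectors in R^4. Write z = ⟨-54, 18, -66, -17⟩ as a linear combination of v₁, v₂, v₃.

Set up the augmented matrix [v₁ | v₂ | v₃ | z] and row-reduce.
Back-substitution yields (α₁, α₂, α₃) = (1, 4, 3).

z = v₁ + 4v₂ + 3v₃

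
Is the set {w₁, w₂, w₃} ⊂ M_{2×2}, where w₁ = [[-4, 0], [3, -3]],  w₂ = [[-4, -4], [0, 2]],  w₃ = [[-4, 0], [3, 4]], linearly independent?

linearly independent

Take coordinates with respect to the standard basis {E₁₁, E₁₂, E₂₁, E₂₂}.
Place the vectors as rows of a 3×4 matrix and reduce to echelon form.
The reduction yields 3 nonzero rows, so the rank is 3.
Since rank = 3 (the number of vectors), the set is linearly independent.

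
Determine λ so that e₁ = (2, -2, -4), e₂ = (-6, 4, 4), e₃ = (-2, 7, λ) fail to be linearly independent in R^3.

λ = 24

Place the vectors as rows of a 3×3 matrix; dependence ⇔ determinant zero.
Expanding, det = 96 - 4*λ.
This vanishes exactly when λ = 24.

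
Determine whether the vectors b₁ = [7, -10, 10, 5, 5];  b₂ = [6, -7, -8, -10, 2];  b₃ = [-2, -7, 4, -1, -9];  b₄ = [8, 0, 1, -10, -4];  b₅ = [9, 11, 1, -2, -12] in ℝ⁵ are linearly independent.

linearly independent

The matrix [b₁|b₂|b₃|b₄|b₅] has determinant -297812.
A nonzero determinant means the columns are linearly independent.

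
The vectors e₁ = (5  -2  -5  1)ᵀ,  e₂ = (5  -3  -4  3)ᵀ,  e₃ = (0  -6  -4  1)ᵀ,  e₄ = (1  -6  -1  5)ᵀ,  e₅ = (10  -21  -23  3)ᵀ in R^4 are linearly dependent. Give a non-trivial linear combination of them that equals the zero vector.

3e₁ - e₂ + 3e₃ - e₅ = 0

Set up α₁e₁ + … + α₅e₅ = 0 and solve the homogeneous system.
A generator of the null space is (3, -1, 3, 0, -1).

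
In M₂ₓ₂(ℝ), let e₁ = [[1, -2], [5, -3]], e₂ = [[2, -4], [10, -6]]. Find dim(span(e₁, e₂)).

dim = 1

Pass to coordinate vectors with respect to the basis {E₁₁, E₁₂, E₂₁, E₂₂}.
Apply Gaussian elimination to the matrix whose rows are e₁, e₂.
Exactly 1 pivot survives; hence the rank is 1.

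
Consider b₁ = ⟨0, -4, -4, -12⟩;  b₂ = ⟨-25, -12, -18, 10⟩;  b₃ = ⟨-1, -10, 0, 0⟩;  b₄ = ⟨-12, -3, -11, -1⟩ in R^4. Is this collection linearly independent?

linearly dependent

The matrix [b₁|b₂|b₃|b₄] has determinant 0.
A zero determinant means the columns are linearly dependent.
Indeed b₁ + b₂ - b₃ - 2b₄ = 0.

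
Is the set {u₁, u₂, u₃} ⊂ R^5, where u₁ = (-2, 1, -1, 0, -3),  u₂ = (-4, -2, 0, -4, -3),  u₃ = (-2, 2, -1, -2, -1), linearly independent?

linearly independent

Row-reduce the matrix whose columns are u₁, u₂, u₃.
The reduction yields 3 nonzero rows, so the rank is 3.
Since rank = 3 (the number of vectors), the set is linearly independent.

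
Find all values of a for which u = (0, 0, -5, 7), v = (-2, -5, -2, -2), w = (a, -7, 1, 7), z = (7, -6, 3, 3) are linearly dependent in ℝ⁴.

a = 49/6

The set is linearly dependent precisely when det[u; v; w; z] = 0.
The determinant works out to 2646 - 324*a.
This vanishes exactly when a = 49/6.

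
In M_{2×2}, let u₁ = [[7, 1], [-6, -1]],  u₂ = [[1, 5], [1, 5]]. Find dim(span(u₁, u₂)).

2

Represent each element by its coordinate vector in ℝ⁴.
Apply Gaussian elimination to the matrix whose rows are u₁, u₂.
Exactly 2 pivots survive; hence the rank is 2.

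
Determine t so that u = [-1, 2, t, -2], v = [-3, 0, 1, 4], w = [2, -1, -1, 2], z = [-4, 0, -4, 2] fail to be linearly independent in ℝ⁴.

t = 53/5

The set is linearly dependent precisely when det[u; v; w; z] = 0.
Cofactor expansion gives det = 106 - 10*t.
This vanishes exactly when t = 53/5.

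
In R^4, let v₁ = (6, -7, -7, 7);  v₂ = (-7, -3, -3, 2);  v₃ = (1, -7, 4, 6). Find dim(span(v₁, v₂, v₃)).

3

Apply Gaussian elimination to the matrix whose rows are v₁, v₂, v₃.
The echelon form has 3 nonzero rows, so the rank is 3.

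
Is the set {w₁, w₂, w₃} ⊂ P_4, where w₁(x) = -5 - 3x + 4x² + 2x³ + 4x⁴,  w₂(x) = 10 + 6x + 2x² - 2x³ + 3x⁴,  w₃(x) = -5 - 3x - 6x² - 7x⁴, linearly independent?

linearly dependent

Take coordinates with respect to the standard basis {1, x, …, x⁴}.
Place the vectors as rows of a 3×5 matrix and reduce to echelon form.
The reduction yields 2 nonzero rows, so the rank is 2.
Since rank 2 < 3, the set is linearly dependent.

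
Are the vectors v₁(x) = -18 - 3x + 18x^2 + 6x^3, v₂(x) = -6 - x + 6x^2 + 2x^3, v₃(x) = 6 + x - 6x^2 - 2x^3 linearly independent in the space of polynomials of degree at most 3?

Take coordinates with respect to the standard basis {1, x, …, x^3}.
Place the vectors as rows of a 3×4 matrix and reduce to echelon form.
The reduction yields 1 nonzero row, so the rank is 1.
Since rank 1 < 3, the set is linearly dependent.

linearly dependent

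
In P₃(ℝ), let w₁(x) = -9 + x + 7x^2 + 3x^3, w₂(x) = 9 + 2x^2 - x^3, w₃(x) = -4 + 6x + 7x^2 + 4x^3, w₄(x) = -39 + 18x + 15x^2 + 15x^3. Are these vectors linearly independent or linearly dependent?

linearly dependent

Take coordinates with respect to the standard basis {1, x, …, x^3}.
The matrix [w₁|w₂|w₃|w₄] has determinant 0.
A zero determinant means the columns are linearly dependent.
Indeed 3w₂ - 3w₃ + w₄ = 0.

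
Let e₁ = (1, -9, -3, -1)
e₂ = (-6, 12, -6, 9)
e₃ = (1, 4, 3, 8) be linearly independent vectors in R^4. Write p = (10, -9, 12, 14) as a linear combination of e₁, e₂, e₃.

p = e₁ - e₂ + 3e₃

Since e₁, e₂, e₃ are independent, the coefficients expressing p are uniquely determined by a linear system.
Back-substitution yields (a₁, a₂, a₃) = (1, -1, 3).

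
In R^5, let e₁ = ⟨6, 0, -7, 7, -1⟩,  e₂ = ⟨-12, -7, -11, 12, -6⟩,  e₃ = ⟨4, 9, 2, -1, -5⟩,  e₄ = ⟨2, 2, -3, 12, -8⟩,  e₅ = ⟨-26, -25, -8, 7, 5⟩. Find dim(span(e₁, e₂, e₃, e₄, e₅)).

Apply Gaussian elimination to the matrix whose rows are e₁, e₂, e₃, e₄, e₅.
There are 4 pivot columns, so rank = 4.

dim = 4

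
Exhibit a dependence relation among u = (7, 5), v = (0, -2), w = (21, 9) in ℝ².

Set up α₁u + … + α₃w = 0 and solve the homogeneous system.
The free variable yields coefficients (3, 3, -1) (any nonzero multiple also works).

3u + 3v - w = 0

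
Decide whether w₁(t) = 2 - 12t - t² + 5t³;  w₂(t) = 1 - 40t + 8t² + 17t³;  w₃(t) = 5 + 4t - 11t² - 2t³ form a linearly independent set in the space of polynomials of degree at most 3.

Write each element as a coordinate vector in ℝ⁴ using {1, t, …, t³}.
Row-reduce the matrix whose columns are w₁, w₂, w₃.
The reduction yields 2 nonzero rows, so the rank is 2.
Since rank 2 < 3, the set is linearly dependent.

linearly dependent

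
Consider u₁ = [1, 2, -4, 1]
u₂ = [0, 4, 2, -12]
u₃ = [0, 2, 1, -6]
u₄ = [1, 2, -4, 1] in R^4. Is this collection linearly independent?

linearly dependent

Place the vectors as rows of a 4×4 matrix and reduce to echelon form.
The reduction yields 2 nonzero rows, so the rank is 2.
Since rank 2 < 4, the set is linearly dependent.
Indeed u₂ - 2u₃ = 0.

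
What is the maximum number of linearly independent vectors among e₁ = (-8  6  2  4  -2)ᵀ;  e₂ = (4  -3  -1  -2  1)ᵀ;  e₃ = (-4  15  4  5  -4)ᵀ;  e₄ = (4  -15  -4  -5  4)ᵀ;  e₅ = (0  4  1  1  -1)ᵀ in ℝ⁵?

Form the matrix with e₁, e₂, e₃, e₄, e₅ as columns and reduce.
The echelon form has 2 nonzero rows, so the rank is 2.

2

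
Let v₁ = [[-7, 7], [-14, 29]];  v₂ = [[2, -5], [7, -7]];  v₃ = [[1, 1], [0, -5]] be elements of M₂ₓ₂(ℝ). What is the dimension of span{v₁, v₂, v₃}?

Pass to coordinate vectors with respect to the basis {E₁₁, E₁₂, E₂₁, E₂₂}.
Row-reduce the 3×4 matrix with these as rows.
Reduction leaves 2 leading entries, giving rank 2.

dim = 2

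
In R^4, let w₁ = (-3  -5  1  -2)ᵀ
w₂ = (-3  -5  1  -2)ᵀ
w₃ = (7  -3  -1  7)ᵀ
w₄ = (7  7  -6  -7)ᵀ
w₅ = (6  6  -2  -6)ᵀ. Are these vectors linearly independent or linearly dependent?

linearly dependent

There are 5 vectors in a 4-dimensional space, so they cannot be linearly independent.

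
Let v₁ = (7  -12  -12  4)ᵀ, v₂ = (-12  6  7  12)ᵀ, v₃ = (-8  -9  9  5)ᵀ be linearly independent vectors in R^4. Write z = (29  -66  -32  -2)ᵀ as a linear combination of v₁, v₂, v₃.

z = 3v₁ - 2v₂ + 2v₃

Solve the system with v₁, v₂, v₃ as columns and z as the right-hand side.
The system has the unique solution (a₁, a₂, a₃) = (3, -2, 2).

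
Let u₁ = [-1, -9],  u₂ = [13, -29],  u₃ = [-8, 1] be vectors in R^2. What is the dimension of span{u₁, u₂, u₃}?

Form the matrix with u₁, u₂, u₃ as columns and reduce.
There are 2 pivot columns, so rank = 2.
(With 3 elements in a 2-dimensional space the rank is at most 2.)

dim = 2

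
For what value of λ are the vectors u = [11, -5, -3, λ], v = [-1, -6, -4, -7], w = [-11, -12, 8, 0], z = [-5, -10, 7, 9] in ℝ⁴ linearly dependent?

Place the vectors as rows of a 4×4 matrix; dependence ⇔ determinant zero.
The determinant works out to 418*λ - 7733.
This vanishes exactly when λ = 37/2.

λ = 37/2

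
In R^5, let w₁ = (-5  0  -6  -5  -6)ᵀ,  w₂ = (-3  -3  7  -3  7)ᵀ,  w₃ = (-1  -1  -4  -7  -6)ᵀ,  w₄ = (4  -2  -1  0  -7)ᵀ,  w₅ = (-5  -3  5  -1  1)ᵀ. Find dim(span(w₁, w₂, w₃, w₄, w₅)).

Form the matrix with w₁, w₂, w₃, w₄, w₅ as columns and reduce.
The echelon form has 5 nonzero rows, so the rank is 5.

5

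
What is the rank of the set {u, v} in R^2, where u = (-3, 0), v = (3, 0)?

Apply Gaussian elimination to the matrix whose rows are u, v.
Reduction leaves 1 leading entry, giving rank 1.

rank 1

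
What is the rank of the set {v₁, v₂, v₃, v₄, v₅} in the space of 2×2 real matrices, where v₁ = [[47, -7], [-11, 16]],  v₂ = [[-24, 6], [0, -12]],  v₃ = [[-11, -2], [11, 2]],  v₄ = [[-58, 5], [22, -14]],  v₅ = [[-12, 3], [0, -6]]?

Represent each element by its coordinate vector in ℝ⁴.
Form the matrix with v₁, v₂, v₃, v₄, v₅ as columns and reduce.
Reduction leaves 2 leading entries, giving rank 2.
(With 5 elements in a 4-dimensional space the rank is at most 4.)

2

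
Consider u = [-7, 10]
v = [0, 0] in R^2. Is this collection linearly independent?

One of the vectors is the zero vector, so the set is linearly dependent.

linearly dependent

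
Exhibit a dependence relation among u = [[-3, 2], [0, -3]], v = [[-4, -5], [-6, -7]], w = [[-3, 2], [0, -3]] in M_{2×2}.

u - w = 0

Write each element as a vector in ℝ⁴ using {E₁₁, E₁₂, E₂₁, E₂₂}.
Solve the homogeneous system with u, v, w as columns by row-reducing the coefficient matrix.
One solution (up to scaling) is (1, 0, -1).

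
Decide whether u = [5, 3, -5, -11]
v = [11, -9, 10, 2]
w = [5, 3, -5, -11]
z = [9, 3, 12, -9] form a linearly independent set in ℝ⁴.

Two of the vectors are equal, giving an immediate dependence.

linearly dependent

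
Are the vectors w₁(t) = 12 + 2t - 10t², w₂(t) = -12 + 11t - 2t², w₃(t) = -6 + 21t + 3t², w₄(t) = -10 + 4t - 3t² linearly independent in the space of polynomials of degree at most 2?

linearly dependent

Write each element as a coordinate vector in ℝ³ using {1, t, t²}.
There are 4 vectors in a 3-dimensional space, so they cannot be linearly independent.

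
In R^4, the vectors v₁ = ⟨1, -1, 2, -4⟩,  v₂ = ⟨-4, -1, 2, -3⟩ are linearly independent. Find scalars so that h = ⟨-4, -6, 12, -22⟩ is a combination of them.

h = 4v₁ + 2v₂

Write h = α₁v₁ + α₂v₂ and equate components.
The system has the unique solution (α₁, α₂) = (4, 2).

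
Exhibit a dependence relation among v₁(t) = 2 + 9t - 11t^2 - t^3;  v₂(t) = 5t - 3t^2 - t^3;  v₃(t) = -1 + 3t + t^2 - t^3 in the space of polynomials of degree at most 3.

Pass to coordinate vectors relative to the basis {1, t, …, t^3}.
Write the vectors as columns of a matrix and find a nonzero vector in its null space.
The free variable yields coefficients (1, -3, 2) (any nonzero multiple also works).

v₁ - 3v₂ + 2v₃ = 0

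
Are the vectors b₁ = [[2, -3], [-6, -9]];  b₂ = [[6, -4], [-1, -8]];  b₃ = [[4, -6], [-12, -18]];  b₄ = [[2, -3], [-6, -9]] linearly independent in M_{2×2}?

Take coordinates with respect to the standard basis {E₁₁, E₁₂, E₂₁, E₂₂}.
Two of the vectors are equal, giving an immediate dependence.

linearly dependent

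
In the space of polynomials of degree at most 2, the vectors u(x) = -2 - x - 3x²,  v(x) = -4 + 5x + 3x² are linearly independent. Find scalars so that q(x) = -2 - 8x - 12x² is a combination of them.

Identify each element with its coordinate vector in ℝ³ via {1, x, x²}.
Write q = a₁u + a₂v and equate components.
Row-reducing the augmented matrix gives the unique coefficients (a₁, a₂) = (3, -1).

q = 3u - v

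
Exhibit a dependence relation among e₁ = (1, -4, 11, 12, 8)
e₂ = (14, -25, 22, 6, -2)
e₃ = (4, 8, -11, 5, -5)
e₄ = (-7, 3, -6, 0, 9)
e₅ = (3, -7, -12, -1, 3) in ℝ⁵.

e₁ - e₂ - e₃ - 2e₄ + e₅ = 0

Row-reduce the matrix with e₁, e₂, e₃, e₄, e₅ as columns; the null space gives the coefficients.
The free variable yields coefficients (1, -1, -1, -2, 1) (any nonzero multiple also works).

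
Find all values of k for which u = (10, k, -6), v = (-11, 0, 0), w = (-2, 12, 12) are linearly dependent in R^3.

The set is linearly dependent precisely when det[u; v; w] = 0.
Expanding, det = 132*k + 792.
Solving 132*k + 792 = 0 yields k = -6.

k = -6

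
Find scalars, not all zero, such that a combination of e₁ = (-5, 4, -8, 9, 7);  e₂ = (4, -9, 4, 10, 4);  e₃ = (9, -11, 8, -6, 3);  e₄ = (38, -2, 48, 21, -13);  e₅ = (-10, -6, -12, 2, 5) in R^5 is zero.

Set up α₁e₁ + … + α₅e₅ = 0 and solve the homogeneous system.
The free variable yields coefficients (1, -3, 1, 1, 3) (any nonzero multiple also works).

e₁ - 3e₂ + e₃ + e₄ + 3e₅ = 0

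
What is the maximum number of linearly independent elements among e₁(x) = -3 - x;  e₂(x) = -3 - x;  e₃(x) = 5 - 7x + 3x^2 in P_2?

Use coordinates relative to {1, x, x^2}.
Put the 3×3 matrix [e₁|e₂|e₃] into echelon form.
Exactly 2 pivots survive; hence the rank is 2.

2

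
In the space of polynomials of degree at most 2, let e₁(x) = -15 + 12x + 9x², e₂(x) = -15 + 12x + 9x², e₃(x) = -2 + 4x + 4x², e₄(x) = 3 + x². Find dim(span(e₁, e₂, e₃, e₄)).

dim = 2

Represent each element by its coordinate vector in ℝ³.
Row-reduce the 4×3 matrix with these as rows.
The echelon form has 2 nonzero rows, so the rank is 2.
(With 4 elements in a 3-dimensional space the rank is at most 3.)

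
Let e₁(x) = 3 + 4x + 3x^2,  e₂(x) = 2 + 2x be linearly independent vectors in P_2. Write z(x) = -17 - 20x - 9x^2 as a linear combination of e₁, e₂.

z = -3e₁ - 4e₂

Take coordinate vectors relative to {1, x, x^2}.
Write z = c₁e₁ + c₂e₂ and equate components.
Row-reducing the augmented matrix gives the unique coefficients (c₁, c₂) = (-3, -4).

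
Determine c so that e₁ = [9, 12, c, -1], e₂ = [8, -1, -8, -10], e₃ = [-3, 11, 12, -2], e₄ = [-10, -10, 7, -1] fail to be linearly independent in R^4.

Place the vectors as rows of a 4×4 matrix; dependence ⇔ determinant zero.
The determinant works out to -1665*c - 6105.
Setting this to zero gives c = -11/3.

c = -11/3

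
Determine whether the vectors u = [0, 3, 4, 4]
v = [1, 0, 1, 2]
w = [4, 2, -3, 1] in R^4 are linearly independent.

Row-reduce the matrix whose columns are u, v, w.
The reduction yields 3 nonzero rows, so the rank is 3.
Since rank = 3 (the number of vectors), the set is linearly independent.

linearly independent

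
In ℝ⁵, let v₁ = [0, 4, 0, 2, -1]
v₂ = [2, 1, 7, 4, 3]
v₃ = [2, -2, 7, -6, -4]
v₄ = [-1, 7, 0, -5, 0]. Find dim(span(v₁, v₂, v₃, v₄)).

Put the 5×4 matrix [v₁|v₂|v₃|v₄] into echelon form.
The echelon form has 4 nonzero rows, so the rank is 4.

4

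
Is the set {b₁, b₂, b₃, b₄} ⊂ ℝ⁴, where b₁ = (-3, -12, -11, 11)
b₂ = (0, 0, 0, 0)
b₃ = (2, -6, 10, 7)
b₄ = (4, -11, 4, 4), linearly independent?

One of the vectors is the zero vector, so the set is linearly dependent.

linearly dependent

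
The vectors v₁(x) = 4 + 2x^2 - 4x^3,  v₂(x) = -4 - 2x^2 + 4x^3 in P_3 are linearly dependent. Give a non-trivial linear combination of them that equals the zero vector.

v₁ + v₂ = 0

Pass to coordinate vectors relative to the basis {1, x, …, x^3}.
Solve the homogeneous system with v₁, v₂ as columns by row-reducing the coefficient matrix.
The free variable yields coefficients (1, 1) (any nonzero multiple also works).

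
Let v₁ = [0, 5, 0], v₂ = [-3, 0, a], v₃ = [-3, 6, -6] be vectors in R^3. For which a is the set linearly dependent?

Place the vectors as rows of a 3×3 matrix; dependence ⇔ determinant zero.
The determinant works out to -15*a - 90.
Setting this to zero gives a = -6.

a = -6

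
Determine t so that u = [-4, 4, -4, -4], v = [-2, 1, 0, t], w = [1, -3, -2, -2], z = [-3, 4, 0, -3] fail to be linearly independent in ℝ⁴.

The vectors are dependent exactly when the determinant of the matrix with rows u, v, w, z vanishes.
The determinant works out to 12*t + 84.
Setting this to zero gives t = -7.

t = -7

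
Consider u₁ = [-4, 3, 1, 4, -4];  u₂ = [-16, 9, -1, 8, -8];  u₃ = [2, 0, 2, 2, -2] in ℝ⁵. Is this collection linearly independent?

Place the vectors as rows of a 3×5 matrix and reduce to echelon form.
The reduction yields 2 nonzero rows, so the rank is 2.
Since rank 2 < 3, the set is linearly dependent.

linearly dependent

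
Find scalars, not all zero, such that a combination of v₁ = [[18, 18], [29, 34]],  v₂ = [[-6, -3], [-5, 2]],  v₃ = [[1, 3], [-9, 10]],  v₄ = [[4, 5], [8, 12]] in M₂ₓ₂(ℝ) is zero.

Write each element as a vector in ℝ⁴ using {E₁₁, E₁₂, E₂₁, E₂₂}.
Write the vectors as columns of a matrix and find a nonzero vector in its null space.
A generator of the null space is (1, 1, 0, -3).

v₁ + v₂ - 3v₄ = 0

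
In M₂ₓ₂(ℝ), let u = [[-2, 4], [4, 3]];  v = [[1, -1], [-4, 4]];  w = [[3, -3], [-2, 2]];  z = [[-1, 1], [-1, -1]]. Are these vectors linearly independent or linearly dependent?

Take coordinates with respect to the standard basis {E₁₁, E₁₂, E₂₁, E₂₂}.
Row-reduce the matrix whose columns are u, v, w, z.
The reduction yields 4 nonzero rows, so the rank is 4.
Since rank = 4 (the number of vectors), the set is linearly independent.

linearly independent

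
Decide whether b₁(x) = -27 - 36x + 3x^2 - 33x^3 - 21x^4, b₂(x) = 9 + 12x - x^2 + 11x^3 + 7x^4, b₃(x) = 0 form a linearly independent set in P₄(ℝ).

Write each element as a coordinate vector in ℝ⁵ using {1, x, …, x^4}.
One of the vectors is the zero vector, so the set is linearly dependent.

linearly dependent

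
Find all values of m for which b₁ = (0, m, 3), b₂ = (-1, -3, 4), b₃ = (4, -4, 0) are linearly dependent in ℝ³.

m = -3

Dependence holds iff the 3×3 matrix [b₁ b₂ b₃] is singular.
The determinant works out to 16*m + 48.
This vanishes exactly when m = -3.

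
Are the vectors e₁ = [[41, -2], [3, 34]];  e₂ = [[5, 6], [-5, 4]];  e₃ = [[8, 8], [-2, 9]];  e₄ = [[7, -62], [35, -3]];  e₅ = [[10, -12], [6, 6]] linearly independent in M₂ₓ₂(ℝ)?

Write each element as a coordinate vector in ℝ⁴ using {E₁₁, E₁₂, E₂₁, E₂₂}.
There are 5 vectors in a 4-dimensional space, so they cannot be linearly independent.

linearly dependent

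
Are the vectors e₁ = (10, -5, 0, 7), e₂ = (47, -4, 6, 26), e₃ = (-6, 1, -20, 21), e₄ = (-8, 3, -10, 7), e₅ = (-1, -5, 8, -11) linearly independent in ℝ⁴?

linearly dependent

There are 5 vectors in a 4-dimensional space, so they cannot be linearly independent.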